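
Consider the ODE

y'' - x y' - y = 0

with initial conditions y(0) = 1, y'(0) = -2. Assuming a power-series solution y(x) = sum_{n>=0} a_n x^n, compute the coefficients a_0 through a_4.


Ansatz: y(x) = sum_{n>=0} a_n x^n, so y'(x) = sum_{n>=1} n a_n x^(n-1) and y''(x) = sum_{n>=2} n(n-1) a_n x^(n-2).
Substitute into P(x) y'' + Q(x) y' + R(x) y = 0 with P(x) = 1, Q(x) = -x, R(x) = -1, and match powers of x.
Initial conditions: a_0 = 1, a_1 = -2.
Setting the coefficient of each power of x to zero and solving order by order (substituting the coefficients already found):
  x^0: 2 a_2 - a_0 = 0  ->  2 a_2 = a_0 = 1  ->  a_2 = 1/2
  x^1: 6 a_3 - 2 a_1 = 0  ->  6 a_3 = 2 a_1 = -4  ->  a_3 = -2/3
  x^2: 12 a_4 - 3 a_2 = 0  ->  12 a_4 = 3 a_2 = 3/2  ->  a_4 = 1/8
Truncated series: y(x) = 1 - 2 x + (1/2) x^2 - (2/3) x^3 + (1/8) x^4 + O(x^5).

a_0 = 1; a_1 = -2; a_2 = 1/2; a_3 = -2/3; a_4 = 1/8


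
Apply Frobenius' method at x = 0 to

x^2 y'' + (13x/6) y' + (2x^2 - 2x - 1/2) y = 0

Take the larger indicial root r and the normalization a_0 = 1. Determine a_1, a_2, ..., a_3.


Write in Frobenius form y'' + (p(x)/x) y' + (q(x)/x^2) y = 0:
  p(x) = 13/6,  q(x) = 2x^2 - 2x - 1/2.
Indicial equation: r(r-1) + (13/6) r + (-1/2) = 0 -> roots r_1 = 1/3, r_2 = -3/2.
Take r = r_1 = 1/3. Let y(x) = x^r sum_{n>=0} a_n x^n with a_0 = 1.
Substitute y = x^r sum a_n x^n and match x^{r+n}. The recurrence is
  D(n) a_n - 2 a_{n-1} + 2 a_{n-2} = 0,  where D(n) = (r+n)(r+n-1) + (13/6)(r+n) + (-1/2).
  a_n = [2 a_{n-1} - 2 a_{n-2}] / D(n).
Since the indicial polynomial factors as (r - r_1)(r - r_2), D(n) = (r_1 + n - r_1)(r_1 + n - r_2) = n(n + 11/6).
Evaluating step by step (a_0 = 1):
  n = 1: D(1) = 1(1 + 11/6) = 17/6; numerator = 2(1) = 2; a_1 = (2)/(17/6) = 12/17
  n = 2: D(2) = 2(2 + 11/6) = 23/3; numerator = 2(12/17) - 2(1) = -10/17; a_2 = (-10/17)/(23/3) = -30/391
  n = 3: D(3) = 3(3 + 11/6) = 29/2; numerator = 2(-30/391) - 2(12/17) = -36/23; a_3 = (-36/23)/(29/2) = -72/667

r = 1/3; a_0 = 1; a_1 = 12/17; a_2 = -30/391; a_3 = -72/667


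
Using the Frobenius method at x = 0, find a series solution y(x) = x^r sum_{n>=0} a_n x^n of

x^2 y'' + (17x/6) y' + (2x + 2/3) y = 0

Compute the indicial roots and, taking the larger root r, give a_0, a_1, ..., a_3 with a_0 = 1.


Write in Frobenius form y'' + (p(x)/x) y' + (q(x)/x^2) y = 0:
  p(x) = 17/6,  q(x) = 2x + 2/3.
Indicial equation: r(r-1) + (17/6) r + (2/3) = 0 -> roots r_1 = -1/2, r_2 = -4/3.
Take r = r_1 = -1/2. Let y(x) = x^r sum_{n>=0} a_n x^n with a_0 = 1.
Substitute y = x^r sum a_n x^n and match x^{r+n}. The recurrence is
  D(n) a_n + 2 a_{n-1} = 0,  where D(n) = (r+n)(r+n-1) + (17/6)(r+n) + (2/3).
  a_n = -2 / D(n) * a_{n-1}.
Since the indicial polynomial factors as (r - r_1)(r - r_2), D(n) = (r_1 + n - r_1)(r_1 + n - r_2) = n(n + 5/6).
Evaluating step by step (a_0 = 1):
  n = 1: D(1) = 1(1 + 5/6) = 11/6; numerator = -2(1) = -2; a_1 = (-2)/(11/6) = -12/11
  n = 2: D(2) = 2(2 + 5/6) = 17/3; numerator = -2(-12/11) = 24/11; a_2 = (24/11)/(17/3) = 72/187
  n = 3: D(3) = 3(3 + 5/6) = 23/2; numerator = -2(72/187) = -144/187; a_3 = (-144/187)/(23/2) = -288/4301

r = -1/2; a_0 = 1; a_1 = -12/11; a_2 = 72/187; a_3 = -288/4301


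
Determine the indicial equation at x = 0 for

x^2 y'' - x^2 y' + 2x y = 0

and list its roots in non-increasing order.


Divide by x^2 to reach normal form y'' + P_1(x) y' + P_2(x) y = 0 with P_1(x) = -1 and P_2(x) = 2/x.
x = 0 is a singular point because the y-coefficient 2/x has a pole at x = 0.
It is a regular singular point because x P_1(x) = p(x) = -x and x^2 P_2(x) = q(x) = 2x are polynomials, hence analytic at x = 0.
p(0) = 0,  q(0) = 0.
Indicial equation: r(r-1) + p(0) r + q(0) = 0, i.e. r^2 + (p(0) - 1) r + q(0) = 0, i.e. r^2 - 1 r = 0.
Discriminant: (-1)^2 - 4(0) = 1, so r = (1 ± 1)/2.
Solving: r_1 = 1, r_2 = 0.

indicial: r^2 - 1 r = 0; roots r_1 = 1, r_2 = 0


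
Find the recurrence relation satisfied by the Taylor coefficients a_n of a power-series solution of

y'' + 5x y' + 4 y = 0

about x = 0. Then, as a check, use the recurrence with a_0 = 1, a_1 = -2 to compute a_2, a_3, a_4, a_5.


Substitute y = sum_n a_n x^n.
y''(x) has coefficient (n+2)(n+1) a_{n+2} at x^n;
5 x y'(x) has coefficient 5 n a_n at x^n (shift);
4 y(x) has coefficient 4 a_n at x^n.
Matching x^n: (n+2)(n+1) a_{n+2} + (5n + 4) a_n = 0.
Thus a_{n+2} = (-5n - 4) / ((n+1)(n+2)) * a_n.

Check with a_0 = 1, a_1 = -2 (apply the recurrence for n = 0, 1, 2, 3): a_0 = 1, a_1 = -2, a_2 = -2, a_3 = 3, a_4 = 7/3, a_5 = -57/20.

a_(n+2) = (-5n - 4) / ((n+1)(n+2)) * a_n; check: a_0 = 1, a_1 = -2, a_2 = -2, a_3 = 3, a_4 = 7/3, a_5 = -57/20


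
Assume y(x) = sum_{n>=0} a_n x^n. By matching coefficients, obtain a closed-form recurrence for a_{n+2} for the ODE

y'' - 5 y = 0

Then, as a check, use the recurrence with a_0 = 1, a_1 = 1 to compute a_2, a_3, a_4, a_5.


Substitute y = sum_n a_n x^n into y'' + (const) y = 0.
y''(x) = sum_{n>=0} (n+2)(n+1) a_{n+2} x^n.
The ODE becomes sum_n [(n+2)(n+1) a_{n+2} - 5 a_n] x^n = 0.
Setting each coefficient to zero gives the recurrence:
  (n+2)(n+1) a_{n+2} - 5 a_n = 0,
  a_{n+2} = 5 / ((n+1)(n+2)) a_n.

Check with a_0 = 1, a_1 = 1 (apply the recurrence for n = 0, 1, 2, 3): a_0 = 1, a_1 = 1, a_2 = 5/2, a_3 = 5/6, a_4 = 25/24, a_5 = 5/24.

a_{n+2} = 5/((n+1)(n+2)) * a_n; check: a_0 = 1, a_1 = 1, a_2 = 5/2, a_3 = 5/6, a_4 = 25/24, a_5 = 5/24


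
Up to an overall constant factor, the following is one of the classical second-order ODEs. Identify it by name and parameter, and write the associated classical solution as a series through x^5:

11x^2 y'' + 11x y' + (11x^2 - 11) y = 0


All three coefficients share the factor 11; dividing through by 11 gives  x^2 y'' + x y' + (x^2 - 1) y = 0.
This matches the Bessel equation x^2 y'' + x y' + (x^2 - nu^2) y = 0 with nu^2 = 1, so nu = 1; the solution bounded at x = 0 is J_1(x).
Frobenius at x = 0: indicial roots ±nu; for r = nu the recurrence k(k + 2nu) c_k = -c_{k-2} gives the standard series J_nu(x) = sum_{k>=0} (-1)^k / (k! (k+nu)!) (x/2)^(2k+nu). Evaluate the first 3 terms:
  k = 0: (-1)^0 / (0! * 1! * 2^1) x^1 = 1/(1*1*2) x^1 = (1/2) x^1
  k = 1: (-1)^1 / (1! * 2! * 2^3) x^3 = -1/(1*2*8) x^3 = (-1/16) x^3
  k = 2: (-1)^2 / (2! * 3! * 2^5) x^5 = 1/(2*6*32) x^5 = (1/384) x^5
Hence J_1(x) = x^5/384 - x^3/16 + x/2 + ....

J_1(x); series = x^5/384 - x^3/16 + x/2


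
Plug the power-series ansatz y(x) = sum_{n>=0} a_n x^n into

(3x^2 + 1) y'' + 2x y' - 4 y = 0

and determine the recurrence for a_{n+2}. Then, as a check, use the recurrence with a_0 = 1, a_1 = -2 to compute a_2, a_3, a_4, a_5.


Substitute y = sum_n a_n x^n.
(1 + 3 x^2) y'' contributes (n+2)(n+1) a_{n+2} + 3 n(n-1) a_n at x^n.
2 x y'(x) contributes 2 n a_n at x^n.
-4 y(x) contributes -4 a_n at x^n.
Matching x^n: (n+2)(n+1) a_{n+2} + (3 n(n-1) + 2 n - 4) a_n = 0.
Thus a_{n+2} = (-3 n(n-1) - 2 n + 4) / ((n+1)(n+2)) * a_n.

Check with a_0 = 1, a_1 = -2 (apply the recurrence for n = 0, 1, 2, 3): a_0 = 1, a_1 = -2, a_2 = 2, a_3 = -2/3, a_4 = -1, a_5 = 2/3.

a_(n+2) = (-3 n(n-1) - 2 n + 4) / ((n+1)(n+2)) * a_n; check: a_0 = 1, a_1 = -2, a_2 = 2, a_3 = -2/3, a_4 = -1, a_5 = 2/3


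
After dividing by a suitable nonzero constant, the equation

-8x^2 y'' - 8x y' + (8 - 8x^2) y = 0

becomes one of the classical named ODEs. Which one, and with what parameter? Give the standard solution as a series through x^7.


All three coefficients share the factor -8; dividing through by -8 gives  x^2 y'' + x y' + (x^2 - 1) y = 0.
This matches the Bessel equation x^2 y'' + x y' + (x^2 - nu^2) y = 0 with nu^2 = 1, so nu = 1; the solution bounded at x = 0 is J_1(x).
Frobenius at x = 0: indicial roots ±nu; for r = nu the recurrence k(k + 2nu) c_k = -c_{k-2} gives the standard series J_nu(x) = sum_{k>=0} (-1)^k / (k! (k+nu)!) (x/2)^(2k+nu). Evaluate the first 4 terms:
  k = 0: (-1)^0 / (0! * 1! * 2^1) x^1 = 1/(1*1*2) x^1 = (1/2) x^1
  k = 1: (-1)^1 / (1! * 2! * 2^3) x^3 = -1/(1*2*8) x^3 = (-1/16) x^3
  k = 2: (-1)^2 / (2! * 3! * 2^5) x^5 = 1/(2*6*32) x^5 = (1/384) x^5
  k = 3: (-1)^3 / (3! * 4! * 2^7) x^7 = -1/(6*24*128) x^7 = (-1/18432) x^7
Hence J_1(x) = -x^7/18432 + x^5/384 - x^3/16 + x/2 + ....

J_1(x); series = -x^7/18432 + x^5/384 - x^3/16 + x/2


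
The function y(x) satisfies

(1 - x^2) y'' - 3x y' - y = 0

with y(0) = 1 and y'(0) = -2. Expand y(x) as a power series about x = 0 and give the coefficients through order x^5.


Ansatz: y(x) = sum_{n>=0} a_n x^n, so y'(x) = sum_{n>=1} n a_n x^(n-1) and y''(x) = sum_{n>=2} n(n-1) a_n x^(n-2).
Substitute into P(x) y'' + Q(x) y' + R(x) y = 0 with P(x) = 1 - x^2, Q(x) = -3x, R(x) = -1, and match powers of x.
Initial conditions: a_0 = 1, a_1 = -2.
Setting the coefficient of each power of x to zero and solving order by order (substituting the coefficients already found):
  x^0: 2 a_2 - a_0 = 0  ->  2 a_2 = a_0 = 1  ->  a_2 = 1/2
  x^1: 6 a_3 - 4 a_1 = 0  ->  6 a_3 = 4 a_1 = -8  ->  a_3 = -4/3
  x^2: 12 a_4 - 9 a_2 = 0  ->  12 a_4 = 9 a_2 = 9/2  ->  a_4 = 3/8
  x^3: 20 a_5 - 16 a_3 = 0  ->  20 a_5 = 16 a_3 = -64/3  ->  a_5 = -16/15
Truncated series: y(x) = 1 - 2 x + (1/2) x^2 - (4/3) x^3 + (3/8) x^4 - (16/15) x^5 + O(x^6).

a_0 = 1; a_1 = -2; a_2 = 1/2; a_3 = -4/3; a_4 = 3/8; a_5 = -16/15


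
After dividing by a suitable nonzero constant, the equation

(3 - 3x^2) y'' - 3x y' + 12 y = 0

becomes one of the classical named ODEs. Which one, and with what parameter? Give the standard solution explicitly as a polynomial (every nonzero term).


All three coefficients share the factor 3; dividing through by 3 gives  (1 - x^2) y'' - x y' + 4 y = 0.
This matches the Chebyshev equation (1 - x^2) y'' - x y' + n^2 y = 0 (note the -x y' term, not -2x y') with n^2 = 4, so n = 2; the polynomial solution is T_2(x).
With y = sum_k a_k x^k, matching x^k gives (k+2)(k+1) a_{k+2} = (k^2 - n^2) a_k = (k - 2)(k + 2) a_k. The right side vanishes at k = 2, so the series with the parity of 2 terminates at degree 2.
Standard normalization: leading coefficient of T_n is 2^(n-1), so a_2 = 2^1 = 2. Work downward with a_k = (k+1)(k+2) a_{k+2} / ((k - 2)(k + 2)):
  a_0 = (1)(2)(2) / ((0 - 2)(0 + 2)) = 4/(-4) = -1
Hence T_2(x) = 2 x^2 - 1.

T_2(x); series = 2 x^2 - 1


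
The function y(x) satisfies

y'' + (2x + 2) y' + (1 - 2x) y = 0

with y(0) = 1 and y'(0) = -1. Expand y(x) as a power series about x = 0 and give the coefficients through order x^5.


Ansatz: y(x) = sum_{n>=0} a_n x^n, so y'(x) = sum_{n>=1} n a_n x^(n-1) and y''(x) = sum_{n>=2} n(n-1) a_n x^(n-2).
Substitute into P(x) y'' + Q(x) y' + R(x) y = 0 with P(x) = 1, Q(x) = 2x + 2, R(x) = 1 - 2x, and match powers of x.
Initial conditions: a_0 = 1, a_1 = -1.
Setting the coefficient of each power of x to zero and solving order by order (substituting the coefficients already found):
  x^0: 2 a_2 + 2 a_1 + a_0 = 0  ->  2 a_2 = -2 a_1 - a_0 = 1  ->  a_2 = 1/2
  x^1: 6 a_3 + 4 a_2 + 3 a_1 - 2 a_0 = 0  ->  6 a_3 = -4 a_2 - 3 a_1 + 2 a_0 = 3  ->  a_3 = 1/2
  x^2: 12 a_4 + 6 a_3 + 5 a_2 - 2 a_1 = 0  ->  12 a_4 = -6 a_3 - 5 a_2 + 2 a_1 = -15/2  ->  a_4 = -5/8
  x^3: 20 a_5 + 8 a_4 + 7 a_3 - 2 a_2 = 0  ->  20 a_5 = -8 a_4 - 7 a_3 + 2 a_2 = 5/2  ->  a_5 = 1/8
Truncated series: y(x) = 1 - x + (1/2) x^2 + (1/2) x^3 - (5/8) x^4 + (1/8) x^5 + O(x^6).

a_0 = 1; a_1 = -1; a_2 = 1/2; a_3 = 1/2; a_4 = -5/8; a_5 = 1/8


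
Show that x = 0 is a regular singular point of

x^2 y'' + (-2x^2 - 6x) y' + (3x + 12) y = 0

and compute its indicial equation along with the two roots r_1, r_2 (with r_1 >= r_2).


Divide by x^2 to reach normal form y'' + P_1(x) y' + P_2(x) y = 0 with P_1(x) = -2 - 6/x and P_2(x) = 3/x + 12/x^2.
x = 0 is a singular point because the y'-coefficient -2 - 6/x has a pole at x = 0 and the y-coefficient 3/x + 12/x^2 has a pole at x = 0.
It is a regular singular point because x P_1(x) = p(x) = -2x - 6 and x^2 P_2(x) = q(x) = 3x + 12 are polynomials, hence analytic at x = 0.
p(0) = -6,  q(0) = 12.
Indicial equation: r(r-1) + p(0) r + q(0) = 0, i.e. r^2 + (p(0) - 1) r + q(0) = 0, i.e. r^2 - 7 r + 12 = 0.
Discriminant: (-7)^2 - 4(12) = 1, so r = (7 ± 1)/2.
Solving: r_1 = 4, r_2 = 3.

indicial: r^2 - 7 r + 12 = 0; roots r_1 = 4, r_2 = 3


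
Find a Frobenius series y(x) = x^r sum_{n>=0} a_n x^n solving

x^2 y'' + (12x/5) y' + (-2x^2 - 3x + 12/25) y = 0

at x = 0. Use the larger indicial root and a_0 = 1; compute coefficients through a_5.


Write in Frobenius form y'' + (p(x)/x) y' + (q(x)/x^2) y = 0:
  p(x) = 12/5,  q(x) = -2x^2 - 3x + 12/25.
Indicial equation: r(r-1) + (12/5) r + (12/25) = 0 -> roots r_1 = -3/5, r_2 = -4/5.
Take r = r_1 = -3/5. Let y(x) = x^r sum_{n>=0} a_n x^n with a_0 = 1.
Substitute y = x^r sum a_n x^n and match x^{r+n}. The recurrence is
  D(n) a_n - 3 a_{n-1} - 2 a_{n-2} = 0,  where D(n) = (r+n)(r+n-1) + (12/5)(r+n) + (12/25).
  a_n = [3 a_{n-1} + 2 a_{n-2}] / D(n).
Since the indicial polynomial factors as (r - r_1)(r - r_2), D(n) = (r_1 + n - r_1)(r_1 + n - r_2) = n(n + 1/5).
Evaluating step by step (a_0 = 1):
  n = 1: D(1) = 1(1 + 1/5) = 6/5; numerator = 3(1) = 3; a_1 = (3)/(6/5) = 5/2
  n = 2: D(2) = 2(2 + 1/5) = 22/5; numerator = 3(5/2) + 2(1) = 19/2; a_2 = (19/2)/(22/5) = 95/44
  n = 3: D(3) = 3(3 + 1/5) = 48/5; numerator = 3(95/44) + 2(5/2) = 505/44; a_3 = (505/44)/(48/5) = 2525/2112
  n = 4: D(4) = 4(4 + 1/5) = 84/5; numerator = 3(2525/2112) + 2(95/44) = 5565/704; a_4 = (5565/704)/(84/5) = 1325/2816
  n = 5: D(5) = 5(5 + 1/5) = 26; numerator = 3(1325/2816) + 2(2525/2112) = 32125/8448; a_5 = (32125/8448)/(26) = 32125/219648

r = -3/5; a_0 = 1; a_1 = 5/2; a_2 = 95/44; a_3 = 2525/2112; a_4 = 1325/2816; a_5 = 32125/219648


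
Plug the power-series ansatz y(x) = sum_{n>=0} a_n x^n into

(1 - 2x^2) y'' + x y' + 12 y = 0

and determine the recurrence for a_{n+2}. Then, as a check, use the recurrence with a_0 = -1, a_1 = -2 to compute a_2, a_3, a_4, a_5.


Substitute y = sum_n a_n x^n.
(1 - 2 x^2) y'' contributes (n+2)(n+1) a_{n+2} - 2 n(n-1) a_n at x^n.
x y'(x) contributes n a_n at x^n.
12 y(x) contributes 12 a_n at x^n.
Matching x^n: (n+2)(n+1) a_{n+2} + (-2 n(n-1) + n + 12) a_n = 0.
Thus a_{n+2} = (2 n(n-1) - n - 12) / ((n+1)(n+2)) * a_n.

Check with a_0 = -1, a_1 = -2 (apply the recurrence for n = 0, 1, 2, 3): a_0 = -1, a_1 = -2, a_2 = 6, a_3 = 13/3, a_4 = -5, a_5 = -13/20.

a_(n+2) = (2 n(n-1) - n - 12) / ((n+1)(n+2)) * a_n; check: a_0 = -1, a_1 = -2, a_2 = 6, a_3 = 13/3, a_4 = -5, a_5 = -13/20


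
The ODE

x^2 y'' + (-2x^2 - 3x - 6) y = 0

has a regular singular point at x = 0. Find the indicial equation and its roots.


Divide by x^2 to reach normal form y'' + P_1(x) y' + P_2(x) y = 0 with P_1(x) = 0 and P_2(x) = -2 - 3/x - 6/x^2.
x = 0 is a singular point because the y-coefficient -2 - 3/x - 6/x^2 has a pole at x = 0.
It is a regular singular point because x P_1(x) = p(x) = 0 and x^2 P_2(x) = q(x) = -2x^2 - 3x - 6 are polynomials, hence analytic at x = 0.
p(0) = 0,  q(0) = -6.
Indicial equation: r(r-1) + p(0) r + q(0) = 0, i.e. r^2 + (p(0) - 1) r + q(0) = 0, i.e. r^2 - 1 r - 6 = 0.
Discriminant: (-1)^2 - 4(-6) = 25, so r = (1 ± 5)/2.
Solving: r_1 = 3, r_2 = -2.

indicial: r^2 - 1 r - 6 = 0; roots r_1 = 3, r_2 = -2


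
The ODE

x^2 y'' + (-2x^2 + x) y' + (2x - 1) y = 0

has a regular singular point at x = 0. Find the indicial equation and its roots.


Divide by x^2 to reach normal form y'' + P_1(x) y' + P_2(x) y = 0 with P_1(x) = -2 + 1/x and P_2(x) = 2/x - 1/x^2.
x = 0 is a singular point because the y'-coefficient -2 + 1/x has a pole at x = 0 and the y-coefficient 2/x - 1/x^2 has a pole at x = 0.
It is a regular singular point because x P_1(x) = p(x) = 1 - 2x and x^2 P_2(x) = q(x) = 2x - 1 are polynomials, hence analytic at x = 0.
p(0) = 1,  q(0) = -1.
Indicial equation: r(r-1) + p(0) r + q(0) = 0, i.e. r^2 + (p(0) - 1) r + q(0) = 0, i.e. r^2 - 1 = 0.
Discriminant: (0)^2 - 4(-1) = 4, so r = (0 ± 2)/2.
Solving: r_1 = 1, r_2 = -1.

indicial: r^2 - 1 = 0; roots r_1 = 1, r_2 = -1


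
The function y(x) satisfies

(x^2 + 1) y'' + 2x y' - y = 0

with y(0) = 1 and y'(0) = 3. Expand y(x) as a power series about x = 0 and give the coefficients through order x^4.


Ansatz: y(x) = sum_{n>=0} a_n x^n, so y'(x) = sum_{n>=1} n a_n x^(n-1) and y''(x) = sum_{n>=2} n(n-1) a_n x^(n-2).
Substitute into P(x) y'' + Q(x) y' + R(x) y = 0 with P(x) = x^2 + 1, Q(x) = 2x, R(x) = -1, and match powers of x.
Initial conditions: a_0 = 1, a_1 = 3.
Setting the coefficient of each power of x to zero and solving order by order (substituting the coefficients already found):
  x^0: 2 a_2 - a_0 = 0  ->  2 a_2 = a_0 = 1  ->  a_2 = 1/2
  x^1: 6 a_3 + a_1 = 0  ->  6 a_3 = -a_1 = -3  ->  a_3 = -1/2
  x^2: 12 a_4 + 5 a_2 = 0  ->  12 a_4 = -5 a_2 = -5/2  ->  a_4 = -5/24
Truncated series: y(x) = 1 + 3 x + (1/2) x^2 - (1/2) x^3 - (5/24) x^4 + O(x^5).

a_0 = 1; a_1 = 3; a_2 = 1/2; a_3 = -1/2; a_4 = -5/24


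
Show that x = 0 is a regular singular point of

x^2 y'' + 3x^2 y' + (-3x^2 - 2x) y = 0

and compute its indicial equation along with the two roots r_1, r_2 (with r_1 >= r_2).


Divide by x^2 to reach normal form y'' + P_1(x) y' + P_2(x) y = 0 with P_1(x) = 3 and P_2(x) = -3 - 2/x.
x = 0 is a singular point because the y-coefficient -3 - 2/x has a pole at x = 0.
It is a regular singular point because x P_1(x) = p(x) = 3x and x^2 P_2(x) = q(x) = -3x^2 - 2x are polynomials, hence analytic at x = 0.
p(0) = 0,  q(0) = 0.
Indicial equation: r(r-1) + p(0) r + q(0) = 0, i.e. r^2 + (p(0) - 1) r + q(0) = 0, i.e. r^2 - 1 r = 0.
Discriminant: (-1)^2 - 4(0) = 1, so r = (1 ± 1)/2.
Solving: r_1 = 1, r_2 = 0.

indicial: r^2 - 1 r = 0; roots r_1 = 1, r_2 = 0


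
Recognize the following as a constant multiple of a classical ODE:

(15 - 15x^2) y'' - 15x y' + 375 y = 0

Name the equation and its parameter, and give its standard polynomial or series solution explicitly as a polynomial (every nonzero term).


All three coefficients share the factor 15; dividing through by 15 gives  (1 - x^2) y'' - x y' + 25 y = 0.
This matches the Chebyshev equation (1 - x^2) y'' - x y' + n^2 y = 0 (note the -x y' term, not -2x y') with n^2 = 25, so n = 5; the polynomial solution is T_5(x).
With y = sum_k a_k x^k, matching x^k gives (k+2)(k+1) a_{k+2} = (k^2 - n^2) a_k = (k - 5)(k + 5) a_k. The right side vanishes at k = 5, so the series with the parity of 5 terminates at degree 5.
Standard normalization: leading coefficient of T_n is 2^(n-1), so a_5 = 2^4 = 16. Work downward with a_k = (k+1)(k+2) a_{k+2} / ((k - 5)(k + 5)):
  a_3 = (4)(5)(16) / ((3 - 5)(3 + 5)) = 320/(-16) = -20
  a_1 = (2)(3)(-20) / ((1 - 5)(1 + 5)) = -120/(-24) = 5
Hence T_5(x) = 16 x^5 - 20 x^3 + 5 x.

T_5(x); series = 16 x^5 - 20 x^3 + 5 x


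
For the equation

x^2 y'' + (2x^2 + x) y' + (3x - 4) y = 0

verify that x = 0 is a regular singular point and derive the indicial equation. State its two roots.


Divide by x^2 to reach normal form y'' + P_1(x) y' + P_2(x) y = 0 with P_1(x) = 2 + 1/x and P_2(x) = 3/x - 4/x^2.
x = 0 is a singular point because the y'-coefficient 2 + 1/x has a pole at x = 0 and the y-coefficient 3/x - 4/x^2 has a pole at x = 0.
It is a regular singular point because x P_1(x) = p(x) = 2x + 1 and x^2 P_2(x) = q(x) = 3x - 4 are polynomials, hence analytic at x = 0.
p(0) = 1,  q(0) = -4.
Indicial equation: r(r-1) + p(0) r + q(0) = 0, i.e. r^2 + (p(0) - 1) r + q(0) = 0, i.e. r^2 - 4 = 0.
Discriminant: (0)^2 - 4(-4) = 16, so r = (0 ± 4)/2.
Solving: r_1 = 2, r_2 = -2.

indicial: r^2 - 4 = 0; roots r_1 = 2, r_2 = -2


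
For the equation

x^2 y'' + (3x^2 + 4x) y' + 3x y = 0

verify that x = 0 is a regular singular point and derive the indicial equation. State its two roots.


Divide by x^2 to reach normal form y'' + P_1(x) y' + P_2(x) y = 0 with P_1(x) = 3 + 4/x and P_2(x) = 3/x.
x = 0 is a singular point because the y'-coefficient 3 + 4/x has a pole at x = 0 and the y-coefficient 3/x has a pole at x = 0.
It is a regular singular point because x P_1(x) = p(x) = 3x + 4 and x^2 P_2(x) = q(x) = 3x are polynomials, hence analytic at x = 0.
p(0) = 4,  q(0) = 0.
Indicial equation: r(r-1) + p(0) r + q(0) = 0, i.e. r^2 + (p(0) - 1) r + q(0) = 0, i.e. r^2 + 3 r = 0.
Discriminant: (3)^2 - 4(0) = 9, so r = (-3 ± 3)/2.
Solving: r_1 = 0, r_2 = -3.

indicial: r^2 + 3 r = 0; roots r_1 = 0, r_2 = -3


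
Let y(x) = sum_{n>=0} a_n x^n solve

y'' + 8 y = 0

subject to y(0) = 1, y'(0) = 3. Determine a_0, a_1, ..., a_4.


Ansatz: y(x) = sum_{n>=0} a_n x^n, so y'(x) = sum_{n>=1} n a_n x^(n-1) and y''(x) = sum_{n>=2} n(n-1) a_n x^(n-2).
Substitute into P(x) y'' + Q(x) y' + R(x) y = 0 with P(x) = 1, Q(x) = 0, R(x) = 8, and match powers of x.
Initial conditions: a_0 = 1, a_1 = 3.
Setting the coefficient of each power of x to zero and solving order by order (substituting the coefficients already found):
  x^0: 2 a_2 + 8 a_0 = 0  ->  2 a_2 = -8 a_0 = -8  ->  a_2 = -4
  x^1: 6 a_3 + 8 a_1 = 0  ->  6 a_3 = -8 a_1 = -24  ->  a_3 = -4
  x^2: 12 a_4 + 8 a_2 = 0  ->  12 a_4 = -8 a_2 = 32  ->  a_4 = 8/3
Truncated series: y(x) = 1 + 3 x - 4 x^2 - 4 x^3 + (8/3) x^4 + O(x^5).

a_0 = 1; a_1 = 3; a_2 = -4; a_3 = -4; a_4 = 8/3


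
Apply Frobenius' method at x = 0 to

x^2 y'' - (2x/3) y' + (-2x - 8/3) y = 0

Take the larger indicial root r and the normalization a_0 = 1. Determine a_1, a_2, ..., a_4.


Write in Frobenius form y'' + (p(x)/x) y' + (q(x)/x^2) y = 0:
  p(x) = -2/3,  q(x) = -2x - 8/3.
Indicial equation: r(r-1) + (-2/3) r + (-8/3) = 0 -> roots r_1 = 8/3, r_2 = -1.
Take r = r_1 = 8/3. Let y(x) = x^r sum_{n>=0} a_n x^n with a_0 = 1.
Substitute y = x^r sum a_n x^n and match x^{r+n}. The recurrence is
  D(n) a_n - 2 a_{n-1} = 0,  where D(n) = (r+n)(r+n-1) + (-2/3)(r+n) + (-8/3).
  a_n = 2 / D(n) * a_{n-1}.
Since the indicial polynomial factors as (r - r_1)(r - r_2), D(n) = (r_1 + n - r_1)(r_1 + n - r_2) = n(n + 11/3).
Evaluating step by step (a_0 = 1):
  n = 1: D(1) = 1(1 + 11/3) = 14/3; numerator = 2(1) = 2; a_1 = (2)/(14/3) = 3/7
  n = 2: D(2) = 2(2 + 11/3) = 34/3; numerator = 2(3/7) = 6/7; a_2 = (6/7)/(34/3) = 9/119
  n = 3: D(3) = 3(3 + 11/3) = 20; numerator = 2(9/119) = 18/119; a_3 = (18/119)/(20) = 9/1190
  n = 4: D(4) = 4(4 + 11/3) = 92/3; numerator = 2(9/1190) = 9/595; a_4 = (9/595)/(92/3) = 27/54740

r = 8/3; a_0 = 1; a_1 = 3/7; a_2 = 9/119; a_3 = 9/1190; a_4 = 27/54740


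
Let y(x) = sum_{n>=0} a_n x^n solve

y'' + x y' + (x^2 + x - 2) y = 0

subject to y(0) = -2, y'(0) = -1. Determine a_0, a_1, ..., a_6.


Ansatz: y(x) = sum_{n>=0} a_n x^n, so y'(x) = sum_{n>=1} n a_n x^(n-1) and y''(x) = sum_{n>=2} n(n-1) a_n x^(n-2).
Substitute into P(x) y'' + Q(x) y' + R(x) y = 0 with P(x) = 1, Q(x) = x, R(x) = x^2 + x - 2, and match powers of x.
Initial conditions: a_0 = -2, a_1 = -1.
Setting the coefficient of each power of x to zero and solving order by order (substituting the coefficients already found):
  x^0: 2 a_2 - 2 a_0 = 0  ->  2 a_2 = 2 a_0 = -4  ->  a_2 = -2
  x^1: 6 a_3 - a_1 + a_0 = 0  ->  6 a_3 = a_1 - a_0 = 1  ->  a_3 = 1/6
  x^2: 12 a_4 + a_1 + a_0 = 0  ->  12 a_4 = -a_1 - a_0 = 3  ->  a_4 = 1/4
  x^3: 20 a_5 + a_3 + a_2 + a_1 = 0  ->  20 a_5 = -a_3 - a_2 - a_1 = 17/6  ->  a_5 = 17/120
  x^4: 30 a_6 + 2 a_4 + a_3 + a_2 = 0  ->  30 a_6 = -2 a_4 - a_3 - a_2 = 4/3  ->  a_6 = 2/45
Truncated series: y(x) = -2 - x - 2 x^2 + (1/6) x^3 + (1/4) x^4 + (17/120) x^5 + (2/45) x^6 + O(x^7).

a_0 = -2; a_1 = -1; a_2 = -2; a_3 = 1/6; a_4 = 1/4; a_5 = 17/120; a_6 = 2/45


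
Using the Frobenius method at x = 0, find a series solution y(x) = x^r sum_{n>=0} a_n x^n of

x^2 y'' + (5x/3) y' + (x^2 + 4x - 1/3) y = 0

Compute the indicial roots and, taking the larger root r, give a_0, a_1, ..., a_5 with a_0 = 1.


Write in Frobenius form y'' + (p(x)/x) y' + (q(x)/x^2) y = 0:
  p(x) = 5/3,  q(x) = x^2 + 4x - 1/3.
Indicial equation: r(r-1) + (5/3) r + (-1/3) = 0 -> roots r_1 = 1/3, r_2 = -1.
Take r = r_1 = 1/3. Let y(x) = x^r sum_{n>=0} a_n x^n with a_0 = 1.
Substitute y = x^r sum a_n x^n and match x^{r+n}. The recurrence is
  D(n) a_n + 4 a_{n-1} + 1 a_{n-2} = 0,  where D(n) = (r+n)(r+n-1) + (5/3)(r+n) + (-1/3).
  a_n = [-4 a_{n-1} - 1 a_{n-2}] / D(n).
Since the indicial polynomial factors as (r - r_1)(r - r_2), D(n) = (r_1 + n - r_1)(r_1 + n - r_2) = n(n + 4/3).
Evaluating step by step (a_0 = 1):
  n = 1: D(1) = 1(1 + 4/3) = 7/3; numerator = -4(1) = -4; a_1 = (-4)/(7/3) = -12/7
  n = 2: D(2) = 2(2 + 4/3) = 20/3; numerator = -4(-12/7) - 1(1) = 41/7; a_2 = (41/7)/(20/3) = 123/140
  n = 3: D(3) = 3(3 + 4/3) = 13; numerator = -4(123/140) - 1(-12/7) = -9/5; a_3 = (-9/5)/(13) = -9/65
  n = 4: D(4) = 4(4 + 4/3) = 64/3; numerator = -4(-9/65) - 1(123/140) = -591/1820; a_4 = (-591/1820)/(64/3) = -1773/116480
  n = 5: D(5) = 5(5 + 4/3) = 95/3; numerator = -4(-1773/116480) - 1(-9/65) = 1161/5824; a_5 = (1161/5824)/(95/3) = 3483/553280

r = 1/3; a_0 = 1; a_1 = -12/7; a_2 = 123/140; a_3 = -9/65; a_4 = -1773/116480; a_5 = 3483/553280


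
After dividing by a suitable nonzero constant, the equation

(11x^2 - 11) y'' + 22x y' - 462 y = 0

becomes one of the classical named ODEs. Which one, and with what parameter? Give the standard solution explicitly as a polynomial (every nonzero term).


All three coefficients share the factor -11; dividing through by -11 gives  (1 - x^2) y'' - 2x y' + 42 y = 0.
This matches the Legendre equation (1 - x^2) y'' - 2x y' + n(n+1) y = 0 (note the -2x y' term) with n(n+1) = 42, so n = 6; the polynomial solution is P_6(x).
With y = sum_k a_k x^k, matching x^k gives (k+2)(k+1) a_{k+2} = [k(k+1) - n(n+1)] a_k = (k - 6)(k + 7) a_k. The right side vanishes at k = 6, so the series with the parity of 6 terminates at degree 6.
Standard normalization (P_n(1) = 1): leading coefficient (2n)!/(2^n (n!)^2) = 479001600/(64*518400) = 231/16, so a_6 = 231/16. Work downward with a_k = (k+1)(k+2) a_{k+2} / ((k - 6)(k + 7)):
  a_4 = (5)(6)(231/16) / ((4 - 6)(4 + 7)) = (3465/8)/(-22) = -315/16
  a_2 = (3)(4)(-315/16) / ((2 - 6)(2 + 7)) = (-945/4)/(-36) = 105/16
  a_0 = (1)(2)(105/16) / ((0 - 6)(0 + 7)) = (105/8)/(-42) = -5/16
Hence P_6(x) = 231 x^6/16 - 315 x^4/16 + 105 x^2/16 - 5/16.

P_6(x); series = 231 x^6/16 - 315 x^4/16 + 105 x^2/16 - 5/16


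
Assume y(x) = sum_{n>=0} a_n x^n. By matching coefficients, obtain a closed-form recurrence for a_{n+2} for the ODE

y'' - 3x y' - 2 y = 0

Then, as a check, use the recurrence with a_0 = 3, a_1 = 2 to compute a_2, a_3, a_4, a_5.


Substitute y = sum_n a_n x^n.
y''(x) has coefficient (n+2)(n+1) a_{n+2} at x^n;
-3 x y'(x) has coefficient -3 n a_n at x^n (shift);
-2 y(x) has coefficient -2 a_n at x^n.
Matching x^n: (n+2)(n+1) a_{n+2} + (-3n - 2) a_n = 0.
Thus a_{n+2} = (3n + 2) / ((n+1)(n+2)) * a_n.

Check with a_0 = 3, a_1 = 2 (apply the recurrence for n = 0, 1, 2, 3): a_0 = 3, a_1 = 2, a_2 = 3, a_3 = 5/3, a_4 = 2, a_5 = 11/12.

a_(n+2) = (3n + 2) / ((n+1)(n+2)) * a_n; check: a_0 = 3, a_1 = 2, a_2 = 3, a_3 = 5/3, a_4 = 2, a_5 = 11/12


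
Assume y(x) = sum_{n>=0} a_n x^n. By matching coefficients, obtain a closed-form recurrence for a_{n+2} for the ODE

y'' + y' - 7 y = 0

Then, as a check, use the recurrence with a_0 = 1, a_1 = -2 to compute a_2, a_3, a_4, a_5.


Substitute y = sum_n a_n x^n.
y''(x) has coefficient (n+2)(n+1) a_{n+2} at x^n;
y'(x) has coefficient (n+1) a_{n+1} at x^n;
-7 y(x) has coefficient -7 a_n at x^n.
Matching x^n: (n+2)(n+1) a_{n+2} + (n+1) a_{n+1} - 7 a_n = 0.
Thus a_{n+2} = [-(n+1) a_{n+1} + 7 a_n] / ((n+1)(n+2)).

Check with a_0 = 1, a_1 = -2 (apply the recurrence for n = 0, 1, 2, 3): a_0 = 1, a_1 = -2, a_2 = 9/2, a_3 = -23/6, a_4 = 43/12, a_5 = -247/120.

a_(n+2) = [-(n+1) a_(n+1) + 7 a_n] / ((n+1)(n+2)); check: a_0 = 1, a_1 = -2, a_2 = 9/2, a_3 = -23/6, a_4 = 43/12, a_5 = -247/120


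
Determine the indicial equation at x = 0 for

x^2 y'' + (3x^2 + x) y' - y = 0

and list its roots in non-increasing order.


Divide by x^2 to reach normal form y'' + P_1(x) y' + P_2(x) y = 0 with P_1(x) = 3 + 1/x and P_2(x) = -1/x^2.
x = 0 is a singular point because the y'-coefficient 3 + 1/x has a pole at x = 0 and the y-coefficient -1/x^2 has a pole at x = 0.
It is a regular singular point because x P_1(x) = p(x) = 3x + 1 and x^2 P_2(x) = q(x) = -1 are polynomials, hence analytic at x = 0.
p(0) = 1,  q(0) = -1.
Indicial equation: r(r-1) + p(0) r + q(0) = 0, i.e. r^2 + (p(0) - 1) r + q(0) = 0, i.e. r^2 - 1 = 0.
Discriminant: (0)^2 - 4(-1) = 4, so r = (0 ± 2)/2.
Solving: r_1 = 1, r_2 = -1.

indicial: r^2 - 1 = 0; roots r_1 = 1, r_2 = -1


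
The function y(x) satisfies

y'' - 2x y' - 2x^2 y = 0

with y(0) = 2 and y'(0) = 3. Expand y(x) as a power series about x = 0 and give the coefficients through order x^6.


Ansatz: y(x) = sum_{n>=0} a_n x^n, so y'(x) = sum_{n>=1} n a_n x^(n-1) and y''(x) = sum_{n>=2} n(n-1) a_n x^(n-2).
Substitute into P(x) y'' + Q(x) y' + R(x) y = 0 with P(x) = 1, Q(x) = -2x, R(x) = -2x^2, and match powers of x.
Initial conditions: a_0 = 2, a_1 = 3.
Setting the coefficient of each power of x to zero and solving order by order (substituting the coefficients already found):
  x^0: 2 a_2 = 0  ->  a_2 = 0
  x^1: 6 a_3 - 2 a_1 = 0  ->  6 a_3 = 2 a_1 = 6  ->  a_3 = 1
  x^2: 12 a_4 - 4 a_2 - 2 a_0 = 0  ->  12 a_4 = 4 a_2 + 2 a_0 = 4  ->  a_4 = 1/3
  x^3: 20 a_5 - 6 a_3 - 2 a_1 = 0  ->  20 a_5 = 6 a_3 + 2 a_1 = 12  ->  a_5 = 3/5
  x^4: 30 a_6 - 8 a_4 - 2 a_2 = 0  ->  30 a_6 = 8 a_4 + 2 a_2 = 8/3  ->  a_6 = 4/45
Truncated series: y(x) = 2 + 3 x + x^3 + (1/3) x^4 + (3/5) x^5 + (4/45) x^6 + O(x^7).

a_0 = 2; a_1 = 3; a_2 = 0; a_3 = 1; a_4 = 1/3; a_5 = 3/5; a_6 = 4/45


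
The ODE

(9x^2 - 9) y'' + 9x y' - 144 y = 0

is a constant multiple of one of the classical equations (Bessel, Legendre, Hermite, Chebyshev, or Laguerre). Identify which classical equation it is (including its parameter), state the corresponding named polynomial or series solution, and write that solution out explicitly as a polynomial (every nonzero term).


All three coefficients share the factor -9; dividing through by -9 gives  (1 - x^2) y'' - x y' + 16 y = 0.
This matches the Chebyshev equation (1 - x^2) y'' - x y' + n^2 y = 0 (note the -x y' term, not -2x y') with n^2 = 16, so n = 4; the polynomial solution is T_4(x).
With y = sum_k a_k x^k, matching x^k gives (k+2)(k+1) a_{k+2} = (k^2 - n^2) a_k = (k - 4)(k + 4) a_k. The right side vanishes at k = 4, so the series with the parity of 4 terminates at degree 4.
Standard normalization: leading coefficient of T_n is 2^(n-1), so a_4 = 2^3 = 8. Work downward with a_k = (k+1)(k+2) a_{k+2} / ((k - 4)(k + 4)):
  a_2 = (3)(4)(8) / ((2 - 4)(2 + 4)) = 96/(-12) = -8
  a_0 = (1)(2)(-8) / ((0 - 4)(0 + 4)) = -16/(-16) = 1
Hence T_4(x) = 8 x^4 - 8 x^2 + 1.

T_4(x); series = 8 x^4 - 8 x^2 + 1


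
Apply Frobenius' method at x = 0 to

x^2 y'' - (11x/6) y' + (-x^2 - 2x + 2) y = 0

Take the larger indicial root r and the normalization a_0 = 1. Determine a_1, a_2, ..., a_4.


Write in Frobenius form y'' + (p(x)/x) y' + (q(x)/x^2) y = 0:
  p(x) = -11/6,  q(x) = -x^2 - 2x + 2.
Indicial equation: r(r-1) + (-11/6) r + (2) = 0 -> roots r_1 = 3/2, r_2 = 4/3.
Take r = r_1 = 3/2. Let y(x) = x^r sum_{n>=0} a_n x^n with a_0 = 1.
Substitute y = x^r sum a_n x^n and match x^{r+n}. The recurrence is
  D(n) a_n - 2 a_{n-1} - 1 a_{n-2} = 0,  where D(n) = (r+n)(r+n-1) + (-11/6)(r+n) + (2).
  a_n = [2 a_{n-1} + 1 a_{n-2}] / D(n).
Since the indicial polynomial factors as (r - r_1)(r - r_2), D(n) = (r_1 + n - r_1)(r_1 + n - r_2) = n(n + 1/6).
Evaluating step by step (a_0 = 1):
  n = 1: D(1) = 1(1 + 1/6) = 7/6; numerator = 2(1) = 2; a_1 = (2)/(7/6) = 12/7
  n = 2: D(2) = 2(2 + 1/6) = 13/3; numerator = 2(12/7) + 1(1) = 31/7; a_2 = (31/7)/(13/3) = 93/91
  n = 3: D(3) = 3(3 + 1/6) = 19/2; numerator = 2(93/91) + 1(12/7) = 342/91; a_3 = (342/91)/(19/2) = 36/91
  n = 4: D(4) = 4(4 + 1/6) = 50/3; numerator = 2(36/91) + 1(93/91) = 165/91; a_4 = (165/91)/(50/3) = 99/910

r = 3/2; a_0 = 1; a_1 = 12/7; a_2 = 93/91; a_3 = 36/91; a_4 = 99/910


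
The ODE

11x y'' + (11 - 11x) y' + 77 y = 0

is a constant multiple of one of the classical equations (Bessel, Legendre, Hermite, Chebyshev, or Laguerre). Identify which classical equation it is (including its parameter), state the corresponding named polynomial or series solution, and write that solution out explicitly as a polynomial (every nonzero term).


All three coefficients share the factor 11; dividing through by 11 gives  x y'' + (1 - x) y' + 7 y = 0.
This matches the Laguerre equation x y'' + (1 - x) y' + n y = 0 with n = 7; the polynomial solution is L_7(x).
With y = sum_k a_k x^k, matching x^k gives (k+1)k a_{k+1} + (k+1) a_{k+1} - k a_k + n a_k = 0, i.e. (k+1)^2 a_{k+1} = (k - n) a_k = (k - 7) a_k. The right side vanishes at k = 7, so the series terminates at degree 7.
Standard normalization L_n(0) = 1 gives a_0 = 1. Work upward with a_{k+1} = (k - 7) a_k / (k+1)^2:
  a_1 = (0 - 7)(1) / 1^2 = -7/1 = -7
  a_2 = (1 - 7)(-7) / 2^2 = 42/4 = 21/2
  a_3 = (2 - 7)(21/2) / 3^2 = (-105/2)/9 = -35/6
  a_4 = (3 - 7)(-35/6) / 4^2 = (70/3)/16 = 35/24
  a_5 = (4 - 7)(35/24) / 5^2 = (-35/8)/25 = -7/40
  a_6 = (5 - 7)(-7/40) / 6^2 = (7/20)/36 = 7/720
  a_7 = (6 - 7)(7/720) / 7^2 = (-7/720)/49 = -1/5040
Hence L_7(x) = -x^7/5040 + 7 x^6/720 - 7 x^5/40 + 35 x^4/24 - 35 x^3/6 + 21 x^2/2 - 7 x + 1.

L_7(x); series = -x^7/5040 + 7 x^6/720 - 7 x^5/40 + 35 x^4/24 - 35 x^3/6 + 21 x^2/2 - 7 x + 1


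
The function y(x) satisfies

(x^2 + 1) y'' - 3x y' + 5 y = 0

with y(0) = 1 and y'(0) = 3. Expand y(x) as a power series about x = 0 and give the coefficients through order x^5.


Ansatz: y(x) = sum_{n>=0} a_n x^n, so y'(x) = sum_{n>=1} n a_n x^(n-1) and y''(x) = sum_{n>=2} n(n-1) a_n x^(n-2).
Substitute into P(x) y'' + Q(x) y' + R(x) y = 0 with P(x) = x^2 + 1, Q(x) = -3x, R(x) = 5, and match powers of x.
Initial conditions: a_0 = 1, a_1 = 3.
Setting the coefficient of each power of x to zero and solving order by order (substituting the coefficients already found):
  x^0: 2 a_2 + 5 a_0 = 0  ->  2 a_2 = -5 a_0 = -5  ->  a_2 = -5/2
  x^1: 6 a_3 + 2 a_1 = 0  ->  6 a_3 = -2 a_1 = -6  ->  a_3 = -1
  x^2: 12 a_4 + a_2 = 0  ->  12 a_4 = -a_2 = 5/2  ->  a_4 = 5/24
  x^3: 20 a_5 + 2 a_3 = 0  ->  20 a_5 = -2 a_3 = 2  ->  a_5 = 1/10
Truncated series: y(x) = 1 + 3 x - (5/2) x^2 - x^3 + (5/24) x^4 + (1/10) x^5 + O(x^6).

a_0 = 1; a_1 = 3; a_2 = -5/2; a_3 = -1; a_4 = 5/24; a_5 = 1/10


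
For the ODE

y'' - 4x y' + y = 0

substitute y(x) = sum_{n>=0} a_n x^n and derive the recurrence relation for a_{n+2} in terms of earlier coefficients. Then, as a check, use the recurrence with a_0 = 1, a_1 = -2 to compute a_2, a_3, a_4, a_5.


Substitute y = sum_n a_n x^n.
y''(x) has coefficient (n+2)(n+1) a_{n+2} at x^n;
-4 x y'(x) has coefficient -4 n a_n at x^n (shift);
y(x) has coefficient 1 a_n at x^n.
Matching x^n: (n+2)(n+1) a_{n+2} + (-4n + 1) a_n = 0.
Thus a_{n+2} = (4n - 1) / ((n+1)(n+2)) * a_n.

Check with a_0 = 1, a_1 = -2 (apply the recurrence for n = 0, 1, 2, 3): a_0 = 1, a_1 = -2, a_2 = -1/2, a_3 = -1, a_4 = -7/24, a_5 = -11/20.

a_(n+2) = (4n - 1) / ((n+1)(n+2)) * a_n; check: a_0 = 1, a_1 = -2, a_2 = -1/2, a_3 = -1, a_4 = -7/24, a_5 = -11/20


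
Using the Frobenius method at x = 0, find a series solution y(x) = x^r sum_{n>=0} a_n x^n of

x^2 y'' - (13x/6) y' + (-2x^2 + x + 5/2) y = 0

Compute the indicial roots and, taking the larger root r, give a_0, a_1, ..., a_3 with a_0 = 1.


Write in Frobenius form y'' + (p(x)/x) y' + (q(x)/x^2) y = 0:
  p(x) = -13/6,  q(x) = -2x^2 + x + 5/2.
Indicial equation: r(r-1) + (-13/6) r + (5/2) = 0 -> roots r_1 = 5/3, r_2 = 3/2.
Take r = r_1 = 5/3. Let y(x) = x^r sum_{n>=0} a_n x^n with a_0 = 1.
Substitute y = x^r sum a_n x^n and match x^{r+n}. The recurrence is
  D(n) a_n + 1 a_{n-1} - 2 a_{n-2} = 0,  where D(n) = (r+n)(r+n-1) + (-13/6)(r+n) + (5/2).
  a_n = [-1 a_{n-1} + 2 a_{n-2}] / D(n).
Since the indicial polynomial factors as (r - r_1)(r - r_2), D(n) = (r_1 + n - r_1)(r_1 + n - r_2) = n(n + 1/6).
Evaluating step by step (a_0 = 1):
  n = 1: D(1) = 1(1 + 1/6) = 7/6; numerator = -1(1) = -1; a_1 = (-1)/(7/6) = -6/7
  n = 2: D(2) = 2(2 + 1/6) = 13/3; numerator = -1(-6/7) + 2(1) = 20/7; a_2 = (20/7)/(13/3) = 60/91
  n = 3: D(3) = 3(3 + 1/6) = 19/2; numerator = -1(60/91) + 2(-6/7) = -216/91; a_3 = (-216/91)/(19/2) = -432/1729

r = 5/3; a_0 = 1; a_1 = -6/7; a_2 = 60/91; a_3 = -432/1729


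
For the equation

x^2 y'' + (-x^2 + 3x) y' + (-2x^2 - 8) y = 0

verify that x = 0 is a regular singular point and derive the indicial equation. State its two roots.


Divide by x^2 to reach normal form y'' + P_1(x) y' + P_2(x) y = 0 with P_1(x) = -1 + 3/x and P_2(x) = -2 - 8/x^2.
x = 0 is a singular point because the y'-coefficient -1 + 3/x has a pole at x = 0 and the y-coefficient -2 - 8/x^2 has a pole at x = 0.
It is a regular singular point because x P_1(x) = p(x) = 3 - x and x^2 P_2(x) = q(x) = -2x^2 - 8 are polynomials, hence analytic at x = 0.
p(0) = 3,  q(0) = -8.
Indicial equation: r(r-1) + p(0) r + q(0) = 0, i.e. r^2 + (p(0) - 1) r + q(0) = 0, i.e. r^2 + 2 r - 8 = 0.
Discriminant: (2)^2 - 4(-8) = 36, so r = (-2 ± 6)/2.
Solving: r_1 = 2, r_2 = -4.

indicial: r^2 + 2 r - 8 = 0; roots r_1 = 2, r_2 = -4


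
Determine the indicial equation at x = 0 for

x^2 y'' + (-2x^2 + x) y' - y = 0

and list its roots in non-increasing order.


Divide by x^2 to reach normal form y'' + P_1(x) y' + P_2(x) y = 0 with P_1(x) = -2 + 1/x and P_2(x) = -1/x^2.
x = 0 is a singular point because the y'-coefficient -2 + 1/x has a pole at x = 0 and the y-coefficient -1/x^2 has a pole at x = 0.
It is a regular singular point because x P_1(x) = p(x) = 1 - 2x and x^2 P_2(x) = q(x) = -1 are polynomials, hence analytic at x = 0.
p(0) = 1,  q(0) = -1.
Indicial equation: r(r-1) + p(0) r + q(0) = 0, i.e. r^2 + (p(0) - 1) r + q(0) = 0, i.e. r^2 - 1 = 0.
Discriminant: (0)^2 - 4(-1) = 4, so r = (0 ± 2)/2.
Solving: r_1 = 1, r_2 = -1.

indicial: r^2 - 1 = 0; roots r_1 = 1, r_2 = -1


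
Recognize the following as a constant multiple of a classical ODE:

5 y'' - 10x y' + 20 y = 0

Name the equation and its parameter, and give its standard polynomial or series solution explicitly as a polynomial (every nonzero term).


All three coefficients share the factor 5; dividing through by 5 gives  y'' - 2x y' + 4 y = 0.
This matches the Hermite equation y'' - 2x y' + 2n y = 0 with 2n = 4, so n = 2; the polynomial solution is H_2(x).
With y = sum_k a_k x^k, matching x^k gives (k+2)(k+1) a_{k+2} = 2(k - n) a_k = 2(k - 2) a_k. The right side vanishes at k = 2, so the series with the parity of 2 terminates at degree 2.
Standard normalization: leading coefficient of H_n is 2^n, so a_2 = 2^2 = 4. Work downward with a_k = (k+1)(k+2) a_{k+2} / (2(k - n)):
  a_0 = (1)(2)(4) / (2(0 - 2)) = 8/(-4) = -2
Hence H_2(x) = 4 x^2 - 2.

H_2(x); series = 4 x^2 - 2


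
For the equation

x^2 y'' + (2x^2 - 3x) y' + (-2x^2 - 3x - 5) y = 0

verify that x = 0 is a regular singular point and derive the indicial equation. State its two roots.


Divide by x^2 to reach normal form y'' + P_1(x) y' + P_2(x) y = 0 with P_1(x) = 2 - 3/x and P_2(x) = -2 - 3/x - 5/x^2.
x = 0 is a singular point because the y'-coefficient 2 - 3/x has a pole at x = 0 and the y-coefficient -2 - 3/x - 5/x^2 has a pole at x = 0.
It is a regular singular point because x P_1(x) = p(x) = 2x - 3 and x^2 P_2(x) = q(x) = -2x^2 - 3x - 5 are polynomials, hence analytic at x = 0.
p(0) = -3,  q(0) = -5.
Indicial equation: r(r-1) + p(0) r + q(0) = 0, i.e. r^2 + (p(0) - 1) r + q(0) = 0, i.e. r^2 - 4 r - 5 = 0.
Discriminant: (-4)^2 - 4(-5) = 36, so r = (4 ± 6)/2.
Solving: r_1 = 5, r_2 = -1.

indicial: r^2 - 4 r - 5 = 0; roots r_1 = 5, r_2 = -1


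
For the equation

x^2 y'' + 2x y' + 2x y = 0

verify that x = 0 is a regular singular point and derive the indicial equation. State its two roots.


Divide by x^2 to reach normal form y'' + P_1(x) y' + P_2(x) y = 0 with P_1(x) = 2/x and P_2(x) = 2/x.
x = 0 is a singular point because the y'-coefficient 2/x has a pole at x = 0 and the y-coefficient 2/x has a pole at x = 0.
It is a regular singular point because x P_1(x) = p(x) = 2 and x^2 P_2(x) = q(x) = 2x are polynomials, hence analytic at x = 0.
p(0) = 2,  q(0) = 0.
Indicial equation: r(r-1) + p(0) r + q(0) = 0, i.e. r^2 + (p(0) - 1) r + q(0) = 0, i.e. r^2 + 1 r = 0.
Discriminant: (1)^2 - 4(0) = 1, so r = (-1 ± 1)/2.
Solving: r_1 = 0, r_2 = -1.

indicial: r^2 + 1 r = 0; roots r_1 = 0, r_2 = -1


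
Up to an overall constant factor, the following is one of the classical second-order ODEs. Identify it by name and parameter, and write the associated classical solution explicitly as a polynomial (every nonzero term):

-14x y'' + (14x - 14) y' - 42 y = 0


All three coefficients share the factor -14; dividing through by -14 gives  x y'' + (1 - x) y' + 3 y = 0.
This matches the Laguerre equation x y'' + (1 - x) y' + n y = 0 with n = 3; the polynomial solution is L_3(x).
With y = sum_k a_k x^k, matching x^k gives (k+1)k a_{k+1} + (k+1) a_{k+1} - k a_k + n a_k = 0, i.e. (k+1)^2 a_{k+1} = (k - n) a_k = (k - 3) a_k. The right side vanishes at k = 3, so the series terminates at degree 3.
Standard normalization L_n(0) = 1 gives a_0 = 1. Work upward with a_{k+1} = (k - 3) a_k / (k+1)^2:
  a_1 = (0 - 3)(1) / 1^2 = -3/1 = -3
  a_2 = (1 - 3)(-3) / 2^2 = 6/4 = 3/2
  a_3 = (2 - 3)(3/2) / 3^2 = (-3/2)/9 = -1/6
Hence L_3(x) = -x^3/6 + 3 x^2/2 - 3 x + 1.

L_3(x); series = -x^3/6 + 3 x^2/2 - 3 x + 1
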